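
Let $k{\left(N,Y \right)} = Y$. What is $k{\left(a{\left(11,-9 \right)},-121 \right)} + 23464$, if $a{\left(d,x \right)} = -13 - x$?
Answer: $23343$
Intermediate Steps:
$k{\left(a{\left(11,-9 \right)},-121 \right)} + 23464 = -121 + 23464 = 23343$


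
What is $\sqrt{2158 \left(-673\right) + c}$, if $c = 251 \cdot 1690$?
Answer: $4 i \sqrt{64259} \approx 1014.0 i$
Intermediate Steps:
$c = 424190$
$\sqrt{2158 \left(-673\right) + c} = \sqrt{2158 \left(-673\right) + 424190} = \sqrt{-1452334 + 424190} = \sqrt{-1028144} = 4 i \sqrt{64259}$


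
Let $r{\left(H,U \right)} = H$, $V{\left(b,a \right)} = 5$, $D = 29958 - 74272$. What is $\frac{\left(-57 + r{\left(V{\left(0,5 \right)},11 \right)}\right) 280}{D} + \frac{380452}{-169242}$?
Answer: $- \frac{3598796602}{1874947497} \approx -1.9194$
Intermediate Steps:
$D = -44314$ ($D = 29958 - 74272 = -44314$)
$\frac{\left(-57 + r{\left(V{\left(0,5 \right)},11 \right)}\right) 280}{D} + \frac{380452}{-169242} = \frac{\left(-57 + 5\right) 280}{-44314} + \frac{380452}{-169242} = \left(-52\right) 280 \left(- \frac{1}{44314}\right) + 380452 \left(- \frac{1}{169242}\right) = \left(-14560\right) \left(- \frac{1}{44314}\right) - \frac{190226}{84621} = \frac{7280}{22157} - \frac{190226}{84621} = - \frac{3598796602}{1874947497}$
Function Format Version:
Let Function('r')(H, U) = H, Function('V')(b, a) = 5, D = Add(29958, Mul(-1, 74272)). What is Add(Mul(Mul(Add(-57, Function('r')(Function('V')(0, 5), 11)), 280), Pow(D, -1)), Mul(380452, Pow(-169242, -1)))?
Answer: Rational(-3598796602, 1874947497) ≈ -1.9194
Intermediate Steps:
D = -44314 (D = Add(29958, -74272) = -44314)
Add(Mul(Mul(Add(-57, Function('r')(Function('V')(0, 5), 11)), 280), Pow(D, -1)), Mul(380452, Pow(-169242, -1))) = Add(Mul(Mul(Add(-57, 5), 280), Pow(-44314, -1)), Mul(380452, Pow(-169242, -1))) = Add(Mul(Mul(-52, 280), Rational(-1, 44314)), Mul(380452, Rational(-1, 169242))) = Add(Mul(-14560, Rational(-1, 44314)), Rational(-190226, 84621)) = Add(Rational(7280, 22157), Rational(-190226, 84621)) = Rational(-3598796602, 1874947497)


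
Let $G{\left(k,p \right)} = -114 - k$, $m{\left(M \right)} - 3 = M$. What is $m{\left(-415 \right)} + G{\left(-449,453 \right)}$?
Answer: $-77$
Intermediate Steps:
$m{\left(M \right)} = 3 + M$
$m{\left(-415 \right)} + G{\left(-449,453 \right)} = \left(3 - 415\right) - -335 = -412 + \left(-114 + 449\right) = -412 + 335 = -77$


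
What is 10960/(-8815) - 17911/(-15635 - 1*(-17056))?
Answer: -34691925/2505223 ≈ -13.848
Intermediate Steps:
10960/(-8815) - 17911/(-15635 - 1*(-17056)) = 10960*(-1/8815) - 17911/(-15635 + 17056) = -2192/1763 - 17911/1421 = -34691925/2505223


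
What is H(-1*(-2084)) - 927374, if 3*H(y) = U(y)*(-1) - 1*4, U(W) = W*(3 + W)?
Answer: -7131434/3 ≈ -2.3771e+6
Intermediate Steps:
H(y) = -4/3 - y*(3 + y)/3 (H(y) = ((y*(3 + y))*(-1) - 1*4)/3 = (-y*(3 + y) - 4)/3 = (-4 - y*(3 + y))/3 = -4/3 - y*(3 + y)/3)
H(-1*(-2084)) - 927374 = (-4/3 - (-1*(-2084))*(3 - 1*(-2084))/3) - 927374 = (-4/3 - ⅓*2084*(3 + 2084)) - 927374 = (-4/3 - ⅓*2084*2087) - 927374 = (-4/3 - 4349308/3) - 927374 = -4349312/3 - 927374 = -7131434/3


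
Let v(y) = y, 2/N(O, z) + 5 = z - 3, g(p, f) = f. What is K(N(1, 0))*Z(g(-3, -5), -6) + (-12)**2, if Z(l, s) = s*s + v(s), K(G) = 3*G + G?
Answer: 114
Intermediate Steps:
N(O, z) = 2/(-8 + z) (N(O, z) = 2/(-5 + (z - 3)) = 2/(-5 + (-3 + z)) = 2/(-8 + z))
K(G) = 4*G
Z(l, s) = s + s**2 (Z(l, s) = s*s + s = s**2 + s = s + s**2)
K(N(1, 0))*Z(g(-3, -5), -6) + (-12)**2 = (4*(2/(-8 + 0)))*(-6*(1 - 6)) + (-12)**2 = (4*(2/(-8)))*(-6*(-5)) + 144 = (4*(2*(-1/8)))*30 + 144 = (4*(-1/4))*30 + 144 = -1*30 + 144 = -30 + 144 = 114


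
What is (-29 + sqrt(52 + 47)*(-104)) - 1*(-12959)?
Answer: 12930 - 312*sqrt(11) ≈ 11895.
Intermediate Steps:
(-29 + sqrt(52 + 47)*(-104)) - 1*(-12959) = (-29 + sqrt(99)*(-104)) + 12959 = (-29 + (3*sqrt(11))*(-104)) + 12959 = (-29 - 312*sqrt(11)) + 12959 = 12930 - 312*sqrt(11)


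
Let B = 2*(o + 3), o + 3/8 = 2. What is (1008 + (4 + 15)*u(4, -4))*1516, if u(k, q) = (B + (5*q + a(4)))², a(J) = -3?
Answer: 27895537/4 ≈ 6.9739e+6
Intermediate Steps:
o = 13/8 (o = -3/8 + 2 = 13/8 ≈ 1.6250)
B = 37/4 (B = 2*(13/8 + 3) = 2*(37/8) = 37/4 ≈ 9.2500)
u(k, q) = (25/4 + 5*q)² (u(k, q) = (37/4 + (5*q - 3))² = (37/4 + (-3 + 5*q))² = (25/4 + 5*q)²)
(1008 + (4 + 15)*u(4, -4))*1516 = (1008 + (4 + 15)*(25*(5 + 4*(-4))²/16))*1516 = (1008 + 19*(25*(5 - 16)²/16))*1516 = (1008 + 19*((25/16)*(-11)²))*1516 = (1008 + 19*((25/16)*121))*1516 = (1008 + 19*(3025/16))*1516 = (1008 + 57475/16)*1516 = (73603/16)*1516 = 27895537/4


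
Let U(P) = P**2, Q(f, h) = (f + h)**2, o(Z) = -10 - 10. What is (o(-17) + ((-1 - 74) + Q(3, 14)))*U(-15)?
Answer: 43650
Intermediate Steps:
o(Z) = -20
(o(-17) + ((-1 - 74) + Q(3, 14)))*U(-15) = (-20 + ((-1 - 74) + (3 + 14)**2))*(-15)**2 = (-20 + (-75 + 17**2))*225 = (-20 + (-75 + 289))*225 = (-20 + 214)*225 = 194*225 = 43650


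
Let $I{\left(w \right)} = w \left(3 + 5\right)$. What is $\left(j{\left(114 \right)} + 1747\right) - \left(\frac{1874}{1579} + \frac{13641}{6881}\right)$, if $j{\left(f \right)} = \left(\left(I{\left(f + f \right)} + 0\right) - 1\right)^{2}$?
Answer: $\frac{36127245488391}{10865099} \approx 3.3251 \cdot 10^{6}$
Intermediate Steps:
$I{\left(w \right)} = 8 w$ ($I{\left(w \right)} = w 8 = 8 w$)
$j{\left(f \right)} = \left(-1 + 16 f\right)^{2}$ ($j{\left(f \right)} = \left(\left(8 \left(f + f\right) + 0\right) - 1\right)^{2} = \left(\left(8 \cdot 2 f + 0\right) - 1\right)^{2} = \left(\left(16 f + 0\right) - 1\right)^{2} = \left(16 f - 1\right)^{2} = \left(-1 + 16 f\right)^{2}$)
$\left(j{\left(114 \right)} + 1747\right) - \left(\frac{1874}{1579} + \frac{13641}{6881}\right) = \left(\left(-1 + 16 \cdot 114\right)^{2} + 1747\right) - \left(\frac{1874}{1579} + \frac{13641}{6881}\right) = \left(\left(-1 + 1824\right)^{2} + 1747\right) - \frac{34434133}{10865099} = \left(1823^{2} + 1747\right) - \frac{34434133}{10865099} = \left(3323329 + 1747\right) - \frac{34434133}{10865099} = 3325076 - \frac{34434133}{10865099} = \frac{36127245488391}{10865099}$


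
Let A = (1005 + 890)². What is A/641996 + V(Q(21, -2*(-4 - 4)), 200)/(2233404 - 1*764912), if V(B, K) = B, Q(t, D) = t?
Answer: 659175620777/117845748754 ≈ 5.5935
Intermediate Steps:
A = 3591025 (A = 1895² = 3591025)
A/641996 + V(Q(21, -2*(-4 - 4)), 200)/(2233404 - 1*764912) = 3591025/641996 + 21/(2233404 - 1*764912) = 3591025*(1/641996) + 21/(2233404 - 764912) = 3591025/641996 + 21/1468492 = 659175620777/117845748754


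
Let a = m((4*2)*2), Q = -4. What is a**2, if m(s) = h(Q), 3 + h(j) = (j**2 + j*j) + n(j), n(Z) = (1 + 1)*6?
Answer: 1681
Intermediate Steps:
n(Z) = 12 (n(Z) = 2*6 = 12)
h(j) = 9 + 2*j**2 (h(j) = -3 + ((j**2 + j*j) + 12) = -3 + ((j**2 + j**2) + 12) = -3 + (2*j**2 + 12) = -3 + (12 + 2*j**2) = 9 + 2*j**2)
m(s) = 41 (m(s) = 9 + 2*(-4)**2 = 9 + 2*16 = 9 + 32 = 41)
a = 41
a**2 = 41**2 = 1681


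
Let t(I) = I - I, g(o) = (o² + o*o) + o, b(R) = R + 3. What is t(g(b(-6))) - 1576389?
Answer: -1576389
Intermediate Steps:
b(R) = 3 + R
g(o) = o + 2*o² (g(o) = (o² + o²) + o = 2*o² + o = o + 2*o²)
t(I) = 0
t(g(b(-6))) - 1576389 = 0 - 1576389 = -1576389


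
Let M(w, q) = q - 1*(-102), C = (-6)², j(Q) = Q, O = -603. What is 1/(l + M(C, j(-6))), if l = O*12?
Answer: -1/7140 ≈ -0.00014006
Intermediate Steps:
l = -7236 (l = -603*12 = -7236)
C = 36
M(w, q) = 102 + q (M(w, q) = q + 102 = 102 + q)
1/(l + M(C, j(-6))) = 1/(-7236 + (102 - 6)) = 1/(-7236 + 96) = 1/(-7140) = -1/7140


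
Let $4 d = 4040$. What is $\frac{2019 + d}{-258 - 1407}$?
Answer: $- \frac{3029}{1665} \approx -1.8192$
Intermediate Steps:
$d = 1010$ ($d = \frac{1}{4} \cdot 4040 = 1010$)
$\frac{2019 + d}{-258 - 1407} = \frac{2019 + 1010}{-258 - 1407} = \frac{3029}{-1665} = 3029 \left(- \frac{1}{1665}\right) = - \frac{3029}{1665}$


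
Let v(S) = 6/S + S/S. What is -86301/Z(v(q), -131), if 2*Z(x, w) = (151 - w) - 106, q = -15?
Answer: -86301/88 ≈ -980.69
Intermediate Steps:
v(S) = 1 + 6/S (v(S) = 6/S + 1 = 1 + 6/S)
Z(x, w) = 45/2 - w/2 (Z(x, w) = ((151 - w) - 106)/2 = (45 - w)/2 = 45/2 - w/2)
-86301/Z(v(q), -131) = -86301/(45/2 - ½*(-131)) = -86301/(45/2 + 131/2) = -86301/88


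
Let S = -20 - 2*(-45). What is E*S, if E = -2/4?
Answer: -35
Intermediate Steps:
S = 70 (S = -20 + 90 = 70)
E = -½ (E = -2*¼ = -½ ≈ -0.50000)
E*S = -½*70 = -35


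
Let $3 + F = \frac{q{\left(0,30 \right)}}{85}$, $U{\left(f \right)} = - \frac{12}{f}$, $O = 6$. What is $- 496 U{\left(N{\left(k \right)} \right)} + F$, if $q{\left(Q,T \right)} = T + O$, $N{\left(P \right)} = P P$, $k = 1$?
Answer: $\frac{505701}{85} \approx 5949.4$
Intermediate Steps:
$N{\left(P \right)} = P^{2}$
$q{\left(Q,T \right)} = 6 + T$ ($q{\left(Q,T \right)} = T + 6 = 6 + T$)
$F = - \frac{219}{85}$ ($F = -3 + \frac{6 + 30}{85} = -3 + 36 \cdot \frac{1}{85} = -3 + \frac{36}{85} = - \frac{219}{85} \approx -2.5765$)
$- 496 U{\left(N{\left(k \right)} \right)} + F = - 496 \left(- \frac{12}{1^{2}}\right) - \frac{219}{85} = - 496 \left(- \frac{12}{1}\right) - \frac{219}{85} = - 496 \left(\left(-12\right) 1\right) - \frac{219}{85} = \left(-496\right) \left(-12\right) - \frac{219}{85} = 5952 - \frac{219}{85} = \frac{505701}{85}$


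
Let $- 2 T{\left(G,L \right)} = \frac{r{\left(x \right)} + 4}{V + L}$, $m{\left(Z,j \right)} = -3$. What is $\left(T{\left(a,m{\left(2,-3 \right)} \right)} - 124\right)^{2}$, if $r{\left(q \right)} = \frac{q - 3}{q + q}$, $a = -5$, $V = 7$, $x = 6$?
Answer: $\frac{15880225}{1024} \approx 15508.0$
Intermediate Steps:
$r{\left(q \right)} = \frac{-3 + q}{2 q}$
$T{\left(G,L \right)} = - \frac{17}{8 \left(7 + L\right)}$ ($T{\left(G,L \right)} = - \frac{\left(\frac{-3 + 6}{2 \cdot 6} + 4\right) \frac{1}{7 + L}}{2} = - \frac{\left(\frac{1}{2} \cdot \frac{1}{6} \cdot 3 + 4\right) \frac{1}{7 + L}}{2} = - \frac{\left(\frac{1}{4} + 4\right) \frac{1}{7 + L}}{2} = - \frac{\frac{17}{4} \frac{1}{7 + L}}{2} = - \frac{17}{8 \left(7 + L\right)}$)
$\left(T{\left(a,m{\left(2,-3 \right)} \right)} - 124\right)^{2} = \left(- \frac{17}{56 + 8 \left(-3\right)} - 124\right)^{2} = \left(- \frac{17}{56 - 24} - 124\right)^{2} = \left(- \frac{17}{32} - 124\right)^{2} = \left(- \frac{3985}{32}\right)^{2} = \frac{15880225}{1024}$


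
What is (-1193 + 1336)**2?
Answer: 20449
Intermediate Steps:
(-1193 + 1336)**2 = 143**2 = 20449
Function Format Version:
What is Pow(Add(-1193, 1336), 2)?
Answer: 20449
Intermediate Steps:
Pow(Add(-1193, 1336), 2) = Pow(143, 2) = 20449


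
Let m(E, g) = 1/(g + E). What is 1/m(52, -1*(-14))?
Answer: 66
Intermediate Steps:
m(E, g) = 1/(E + g)
1/m(52, -1*(-14)) = 1/(1/(52 - 1*(-14))) = 1/(1/(52 + 14)) = 1/(1/66) = 66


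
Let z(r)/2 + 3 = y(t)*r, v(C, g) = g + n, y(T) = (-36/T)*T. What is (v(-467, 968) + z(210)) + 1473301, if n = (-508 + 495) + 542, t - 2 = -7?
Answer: 1459672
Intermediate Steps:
t = -5 (t = 2 - 7 = -5)
y(T) = -36
n = 529 (n = -13 + 542 = 529)
v(C, g) = 529 + g (v(C, g) = g + 529 = 529 + g)
z(r) = -6 - 72*r (z(r) = -6 + 2*(-36*r) = -6 - 72*r)
(v(-467, 968) + z(210)) + 1473301 = ((529 + 968) + (-6 - 72*210)) + 1473301 = (1497 + (-6 - 15120)) + 1473301 = (1497 - 15126) + 1473301 = -13629 + 1473301 = 1459672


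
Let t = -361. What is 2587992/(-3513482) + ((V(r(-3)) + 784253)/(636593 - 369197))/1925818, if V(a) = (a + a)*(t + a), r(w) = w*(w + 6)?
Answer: -666349653473417755/904644370971744648 ≈ -0.73659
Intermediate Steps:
r(w) = w*(6 + w)
V(a) = 2*a*(-361 + a) (V(a) = (a + a)*(-361 + a) = (2*a)*(-361 + a) = 2*a*(-361 + a))
2587992/(-3513482) + ((V(r(-3)) + 784253)/(636593 - 369197))/1925818 = 2587992/(-3513482) + ((2*(-3*(6 - 3))*(-361 - 3*(6 - 3)) + 784253)/(636593 - 369197))/1925818 = 2587992*(-1/3513482) + ((2*(-3*3)*(-361 - 3*3) + 784253)/267396)*(1/1925818) = -1293996/1756741 + ((2*(-9)*(-361 - 9) + 784253)*(1/267396))*(1/1925818) = -1293996/1756741 + ((2*(-9)*(-370) + 784253)*(1/267396))*(1/1925818) = -1293996/1756741 + ((6660 + 784253)*(1/267396))*(1/1925818) = -1293996/1756741 + (790913*(1/267396))*(1/1925818) = -1293996/1756741 + (790913/267396)*(1/1925818) = -1293996/1756741 + 790913/514956029928 = -666349653473417755/904644370971744648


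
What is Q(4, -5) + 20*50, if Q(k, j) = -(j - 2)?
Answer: 1007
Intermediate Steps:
Q(k, j) = 2 - j (Q(k, j) = -(-2 + j) = 2 - j)
Q(4, -5) + 20*50 = (2 - 1*(-5)) + 20*50 = (2 + 5) + 1000 = 7 + 1000 = 1007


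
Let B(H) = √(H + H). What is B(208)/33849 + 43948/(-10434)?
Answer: -21974/5217 + 4*√26/33849 ≈ -4.2114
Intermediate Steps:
B(H) = √2*√H (B(H) = √(2*H) = √2*√H)
B(208)/33849 + 43948/(-10434) = (√2*√208)/33849 + 43948/(-10434) = (√2*(4*√13))*(1/33849) + 43948*(-1/10434) = (4*√26)*(1/33849) - 21974/5217 = 4*√26/33849 - 21974/5217 = -21974/5217 + 4*√26/33849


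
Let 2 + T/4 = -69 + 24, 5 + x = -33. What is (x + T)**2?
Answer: 51076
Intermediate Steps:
x = -38 (x = -5 - 33 = -38)
T = -188 (T = -8 + 4*(-69 + 24) = -8 + 4*(-45) = -8 - 180 = -188)
(x + T)**2 = (-38 - 188)**2 = (-226)**2 = 51076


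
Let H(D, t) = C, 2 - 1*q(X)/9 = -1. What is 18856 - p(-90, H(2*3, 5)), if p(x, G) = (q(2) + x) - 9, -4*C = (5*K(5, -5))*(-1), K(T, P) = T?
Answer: 18928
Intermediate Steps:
q(X) = 27 (q(X) = 18 - 9*(-1) = 18 + 9 = 27)
C = 25/4 (C = -5*5*(-1)/4 = -25*(-1)/4 = -¼*(-25) = 25/4 ≈ 6.2500)
H(D, t) = 25/4
p(x, G) = 18 + x (p(x, G) = (27 + x) - 9 = 18 + x)
18856 - p(-90, H(2*3, 5)) = 18856 - (18 - 90) = 18856 - 1*(-72) = 18856 + 72 = 18928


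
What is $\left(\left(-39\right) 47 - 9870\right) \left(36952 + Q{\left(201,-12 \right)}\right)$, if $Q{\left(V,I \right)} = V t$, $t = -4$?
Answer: $-423040044$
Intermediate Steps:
$Q{\left(V,I \right)} = - 4 V$ ($Q{\left(V,I \right)} = V \left(-4\right) = - 4 V$)
$\left(\left(-39\right) 47 - 9870\right) \left(36952 + Q{\left(201,-12 \right)}\right) = \left(\left(-39\right) 47 - 9870\right) \left(36952 - 804\right) = \left(-1833 - 9870\right) \left(36952 - 804\right) = \left(-11703\right) 36148 = -423040044$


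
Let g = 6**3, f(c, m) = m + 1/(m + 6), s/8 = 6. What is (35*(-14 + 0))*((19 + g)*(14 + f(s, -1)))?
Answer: -1519980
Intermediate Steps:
s = 48 (s = 8*6 = 48)
f(c, m) = m + 1/(6 + m)
g = 216
(35*(-14 + 0))*((19 + g)*(14 + f(s, -1))) = (35*(-14 + 0))*((19 + 216)*(14 + (1 + (-1)**2 + 6*(-1))/(6 - 1))) = (35*(-14))*(235*(14 + (1 + 1 - 6)/5)) = -115150*(14 + (1/5)*(-4)) = -115150*(14 - 4/5) = -115150*66/5 = -490*3102 = -1519980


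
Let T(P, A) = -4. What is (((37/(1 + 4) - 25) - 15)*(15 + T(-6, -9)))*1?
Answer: -1793/5 ≈ -358.60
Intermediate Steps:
(((37/(1 + 4) - 25) - 15)*(15 + T(-6, -9)))*1 = (((37/(1 + 4) - 25) - 15)*(15 - 4))*1 = (((37/5 - 25) - 15)*11)*1 = ((-88/5 - 15)*11)*1 = -163/5*11*1 = -1793/5*1 = -1793/5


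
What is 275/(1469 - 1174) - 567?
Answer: -33398/59 ≈ -566.07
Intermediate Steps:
275/(1469 - 1174) - 567 = 275/295 - 567 = 275*(1/295) - 567 = 55/59 - 567 = -33398/59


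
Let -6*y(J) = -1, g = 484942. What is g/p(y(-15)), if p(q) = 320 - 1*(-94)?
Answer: 242471/207 ≈ 1171.4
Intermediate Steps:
y(J) = ⅙ (y(J) = -⅙*(-1) = ⅙)
p(q) = 414 (p(q) = 320 + 94 = 414)
g/p(y(-15)) = 484942/414 = 484942*(1/414) = 242471/207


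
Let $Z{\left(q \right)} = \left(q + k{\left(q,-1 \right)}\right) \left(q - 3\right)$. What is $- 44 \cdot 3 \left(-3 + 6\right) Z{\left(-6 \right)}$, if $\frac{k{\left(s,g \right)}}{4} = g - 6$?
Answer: $-121176$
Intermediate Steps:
$k{\left(s,g \right)} = -24 + 4 g$ ($k{\left(s,g \right)} = 4 \left(g - 6\right) = 4 \left(-6 + g\right) = -24 + 4 g$)
$Z{\left(q \right)} = \left(-28 + q\right) \left(-3 + q\right)$ ($Z{\left(q \right)} = \left(q + \left(-24 + 4 \left(-1\right)\right)\right) \left(q - 3\right) = \left(q - 28\right) \left(-3 + q\right) = \left(-28 + q\right) \left(-3 + q\right)$)
$- 44 \cdot 3 \left(-3 + 6\right) Z{\left(-6 \right)} = - 44 \cdot 3 \left(-3 + 6\right) \left(84 + \left(-6\right)^{2} - -186\right) = - 44 \cdot 3 \cdot 3 \left(84 + 36 + 186\right) = \left(-44\right) 9 \cdot 306 = \left(-396\right) 306 = -121176$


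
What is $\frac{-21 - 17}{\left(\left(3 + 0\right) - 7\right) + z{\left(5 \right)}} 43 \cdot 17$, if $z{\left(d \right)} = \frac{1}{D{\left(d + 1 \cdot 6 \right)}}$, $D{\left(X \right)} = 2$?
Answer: $\frac{55556}{7} \approx 7936.6$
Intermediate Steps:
$z{\left(d \right)} = \frac{1}{2}$
$\frac{-21 - 17}{\left(\left(3 + 0\right) - 7\right) + z{\left(5 \right)}} 43 \cdot 17 = \frac{-21 - 17}{\left(\left(3 + 0\right) - 7\right) + \frac{1}{2}} \cdot 43 \cdot 17 = - \frac{38}{\left(3 - 7\right) + \frac{1}{2}} \cdot 43 \cdot 17 = - \frac{38}{-4 + \frac{1}{2}} \cdot 43 \cdot 17 = - \frac{38}{- \frac{7}{2}} \cdot 43 \cdot 17 = \left(-38\right) \left(- \frac{2}{7}\right) 43 \cdot 17 = \frac{76}{7} \cdot 43 \cdot 17 = \frac{3268}{7} \cdot 17 = \frac{55556}{7}$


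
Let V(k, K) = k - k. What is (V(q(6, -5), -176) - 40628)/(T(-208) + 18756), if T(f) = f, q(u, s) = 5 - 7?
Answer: -10157/4637 ≈ -2.1904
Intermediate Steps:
q(u, s) = -2
V(k, K) = 0
(V(q(6, -5), -176) - 40628)/(T(-208) + 18756) = (0 - 40628)/(-208 + 18756) = -40628/18548 = -40628*1/18548 = -10157/4637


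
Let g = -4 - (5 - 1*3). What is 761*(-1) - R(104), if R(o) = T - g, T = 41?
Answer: -808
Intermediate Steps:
g = -6 (g = -4 - (5 - 3) = -4 - 1*2 = -4 - 2 = -6)
R(o) = 47 (R(o) = 41 - 1*(-6) = 41 + 6 = 47)
761*(-1) - R(104) = 761*(-1) - 1*47 = -761 - 47 = -808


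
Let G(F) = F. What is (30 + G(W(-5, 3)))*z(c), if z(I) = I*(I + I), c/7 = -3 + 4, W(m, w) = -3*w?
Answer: 2058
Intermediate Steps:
c = 7 (c = 7*(-3 + 4) = 7*1 = 7)
z(I) = 2*I² (z(I) = I*(2*I) = 2*I²)
(30 + G(W(-5, 3)))*z(c) = (30 - 3*3)*(2*7²) = (30 - 9)*(2*49) = 21*98 = 2058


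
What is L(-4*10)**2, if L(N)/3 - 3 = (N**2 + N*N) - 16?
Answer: 91412721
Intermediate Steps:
L(N) = -39 + 6*N**2 (L(N) = 9 + 3*((N**2 + N*N) - 16) = 9 + 3*((N**2 + N**2) - 16) = 9 + 3*(2*N**2 - 16) = 9 + 3*(-16 + 2*N**2) = 9 + (-48 + 6*N**2) = -39 + 6*N**2)
L(-4*10)**2 = (-39 + 6*(-4*10)**2)**2 = (-39 + 6*(-40)**2)**2 = (-39 + 6*1600)**2 = (-39 + 9600)**2 = 9561**2 = 91412721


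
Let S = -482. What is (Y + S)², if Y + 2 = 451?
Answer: 1089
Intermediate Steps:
Y = 449 (Y = -2 + 451 = 449)
(Y + S)² = (449 - 482)² = (-33)² = 1089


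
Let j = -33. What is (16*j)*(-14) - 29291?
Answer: -21899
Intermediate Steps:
(16*j)*(-14) - 29291 = (16*(-33))*(-14) - 29291 = -528*(-14) - 29291 = 7392 - 29291 = -21899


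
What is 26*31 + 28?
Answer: 834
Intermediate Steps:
26*31 + 28 = 806 + 28 = 834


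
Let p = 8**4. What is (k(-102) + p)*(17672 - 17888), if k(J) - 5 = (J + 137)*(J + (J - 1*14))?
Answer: 762264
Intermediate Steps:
k(J) = 5 + (-14 + 2*J)*(137 + J) (k(J) = 5 + (J + 137)*(J + (J - 1*14)) = 5 + (137 + J)*(J + (J - 14)) = 5 + (137 + J)*(J + (-14 + J)) = 5 + (137 + J)*(-14 + 2*J) = 5 + (-14 + 2*J)*(137 + J))
p = 4096
(k(-102) + p)*(17672 - 17888) = ((-1913 + 2*(-102)**2 + 260*(-102)) + 4096)*(17672 - 17888) = ((-1913 + 2*10404 - 26520) + 4096)*(-216) = ((-1913 + 20808 - 26520) + 4096)*(-216) = (-7625 + 4096)*(-216) = -3529*(-216) = 762264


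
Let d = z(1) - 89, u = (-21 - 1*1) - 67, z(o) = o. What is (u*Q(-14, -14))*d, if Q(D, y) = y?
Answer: -109648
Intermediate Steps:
u = -89 (u = (-21 - 1) - 67 = -22 - 67 = -89)
d = -88 (d = 1 - 89 = -88)
(u*Q(-14, -14))*d = -89*(-14)*(-88) = 1246*(-88) = -109648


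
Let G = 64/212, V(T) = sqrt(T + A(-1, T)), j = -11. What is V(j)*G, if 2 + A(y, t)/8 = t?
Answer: 16*I*sqrt(115)/53 ≈ 3.2374*I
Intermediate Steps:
A(y, t) = -16 + 8*t
V(T) = sqrt(-16 + 9*T) (V(T) = sqrt(T + (-16 + 8*T)) = sqrt(-16 + 9*T))
G = 16/53 (G = 64*(1/212) = 16/53 ≈ 0.30189)
V(j)*G = sqrt(-16 + 9*(-11))*(16/53) = sqrt(-16 - 99)*(16/53) = sqrt(-115)*(16/53) = (I*sqrt(115))*(16/53) = 16*I*sqrt(115)/53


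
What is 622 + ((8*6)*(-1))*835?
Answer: -39458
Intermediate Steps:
622 + ((8*6)*(-1))*835 = 622 + (48*(-1))*835 = 622 - 48*835 = 622 - 40080 = -39458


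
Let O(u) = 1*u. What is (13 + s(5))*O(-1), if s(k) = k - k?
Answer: -13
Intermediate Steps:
s(k) = 0
O(u) = u
(13 + s(5))*O(-1) = (13 + 0)*(-1) = 13*(-1) = -13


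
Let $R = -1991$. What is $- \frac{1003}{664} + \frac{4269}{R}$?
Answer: $- \frac{4831589}{1322024} \approx -3.6547$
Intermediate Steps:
$- \frac{1003}{664} + \frac{4269}{R} = - \frac{1003}{664} + \frac{4269}{-1991} = \left(-1003\right) \frac{1}{664} + 4269 \left(- \frac{1}{1991}\right) = - \frac{1003}{664} - \frac{4269}{1991} = - \frac{4831589}{1322024}$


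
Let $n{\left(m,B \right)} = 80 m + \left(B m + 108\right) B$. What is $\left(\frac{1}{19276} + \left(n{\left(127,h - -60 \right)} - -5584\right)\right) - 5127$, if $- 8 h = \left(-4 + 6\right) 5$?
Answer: $\frac{35106255977}{77104} \approx 4.5531 \cdot 10^{5}$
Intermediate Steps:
$h = - \frac{5}{4}$ ($h = - \frac{\left(-4 + 6\right) 5}{8} = - \frac{2 \cdot 5}{8} = \left(- \frac{1}{8}\right) 10 = - \frac{5}{4} \approx -1.25$)
$n{\left(m,B \right)} = 80 m + B \left(108 + B m\right)$ ($n{\left(m,B \right)} = 80 m + \left(108 + B m\right) B = 80 m + B \left(108 + B m\right)$)
$\left(\frac{1}{19276} + \left(n{\left(127,h - -60 \right)} - -5584\right)\right) - 5127 = \left(\frac{1}{19276} - \left(-15744 - 127 \left(- \frac{5}{4} - -60\right)^{2} - 108 \left(- \frac{5}{4} - -60\right)\right)\right) - 5127 = \left(\frac{1}{19276} + \left(\left(10160 + 108 \left(- \frac{5}{4} + 60\right) + 127 \left(- \frac{5}{4} + 60\right)^{2}\right) + 5584\right)\right) - 5127 = \left(\frac{1}{19276} + \left(\left(10160 + 108 \cdot \frac{235}{4} + 127 \left(\frac{235}{4}\right)^{2}\right) + 5584\right)\right) - 5127 = \left(\frac{1}{19276} + \left(\left(10160 + 6345 + 127 \cdot \frac{55225}{16}\right) + 5584\right)\right) - 5127 = \left(\frac{1}{19276} + \left(\left(10160 + 6345 + \frac{7013575}{16}\right) + 5584\right)\right) - 5127 = \left(\frac{1}{19276} + \left(\frac{7277655}{16} + 5584\right)\right) - 5127 = \left(\frac{1}{19276} + \frac{7366999}{16}\right) - 5127 = \frac{35501568185}{77104} - 5127 = \frac{35106255977}{77104}$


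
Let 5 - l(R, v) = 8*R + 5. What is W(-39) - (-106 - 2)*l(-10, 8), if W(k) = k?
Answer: 8601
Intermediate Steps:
l(R, v) = -8*R (l(R, v) = 5 - (8*R + 5) = 5 - (5 + 8*R) = 5 + (-5 - 8*R) = -8*R)
W(-39) - (-106 - 2)*l(-10, 8) = -39 - (-106 - 2)*(-8*(-10)) = -39 - (-108)*80 = -39 - 1*(-8640) = -39 + 8640 = 8601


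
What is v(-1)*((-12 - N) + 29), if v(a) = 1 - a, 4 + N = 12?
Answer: 18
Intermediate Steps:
N = 8 (N = -4 + 12 = 8)
v(-1)*((-12 - N) + 29) = (1 - 1*(-1))*((-12 - 1*8) + 29) = (1 + 1)*((-12 - 8) + 29) = 2*(-20 + 29) = 2*9 = 18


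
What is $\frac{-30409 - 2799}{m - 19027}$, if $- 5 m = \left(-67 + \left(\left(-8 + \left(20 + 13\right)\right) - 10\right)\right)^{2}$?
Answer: $\frac{23720}{13977} \approx 1.6971$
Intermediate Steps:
$m = - \frac{2704}{5}$ ($m = - \frac{\left(-67 + \left(\left(-8 + \left(20 + 13\right)\right) - 10\right)\right)^{2}}{5} = - \frac{\left(-67 + \left(\left(-8 + 33\right) - 10\right)\right)^{2}}{5} = - \frac{\left(-67 + \left(25 - 10\right)\right)^{2}}{5} = - \frac{\left(-67 + 15\right)^{2}}{5} = - \frac{\left(-52\right)^{2}}{5} = \left(- \frac{1}{5}\right) 2704 = - \frac{2704}{5} \approx -540.8$)
$\frac{-30409 - 2799}{m - 19027} = \frac{-30409 - 2799}{- \frac{2704}{5} - 19027} = - \frac{33208}{- \frac{97839}{5}} = \left(-33208\right) \left(- \frac{5}{97839}\right) = \frac{23720}{13977}$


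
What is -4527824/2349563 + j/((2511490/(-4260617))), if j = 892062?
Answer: -4465038288947686381/2950451989435 ≈ -1.5133e+6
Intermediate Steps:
-4527824/2349563 + j/((2511490/(-4260617))) = -4527824/2349563 + 892062/((2511490/(-4260617))) = -4527824*1/2349563 + 892062/((2511490*(-1/4260617))) = -4527824/2349563 + 892062/(-2511490/4260617) = -4527824/2349563 + 892062*(-4260617/2511490) = -4527824/2349563 - 1900367261127/1255745 = -4465038288947686381/2950451989435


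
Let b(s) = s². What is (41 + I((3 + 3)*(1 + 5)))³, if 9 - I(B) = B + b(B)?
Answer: -2106997768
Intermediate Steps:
I(B) = 9 - B - B² (I(B) = 9 - (B + B²) = 9 + (-B - B²) = 9 - B - B²)
(41 + I((3 + 3)*(1 + 5)))³ = (41 + (9 - (3 + 3)*(1 + 5) - ((3 + 3)*(1 + 5))²))³ = (41 + (9 - 6*6 - (6*6)²))³ = (41 + (9 - 1*36 - 1*36²))³ = (41 + (9 - 36 - 1*1296))³ = (41 + (9 - 36 - 1296))³ = (41 - 1323)³ = (-1282)³ = -2106997768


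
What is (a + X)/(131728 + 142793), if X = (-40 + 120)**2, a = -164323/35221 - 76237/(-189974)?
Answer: 42794343271375/1836840395282334 ≈ 0.023298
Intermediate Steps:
a = -28531954225/6691074254 (a = -164323*1/35221 - 76237*(-1/189974) = -164323/35221 + 76237/189974 = -28531954225/6691074254 ≈ -4.2642)
X = 6400 (X = 80**2 = 6400)
(a + X)/(131728 + 142793) = (-28531954225/6691074254 + 6400)/(131728 + 142793) = (42794343271375/6691074254)/274521 = (42794343271375/6691074254)*(1/274521) = 42794343271375/1836840395282334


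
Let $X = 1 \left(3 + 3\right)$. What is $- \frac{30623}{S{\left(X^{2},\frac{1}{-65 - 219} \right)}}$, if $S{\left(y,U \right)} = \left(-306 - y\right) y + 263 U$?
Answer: $\frac{8696932}{3496871} \approx 2.4871$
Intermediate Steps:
$X = 6$ ($X = 1 \cdot 6 = 6$)
$S{\left(y,U \right)} = 263 U + y \left(-306 - y\right)$ ($S{\left(y,U \right)} = y \left(-306 - y\right) + 263 U = 263 U + y \left(-306 - y\right)$)
$- \frac{30623}{S{\left(X^{2},\frac{1}{-65 - 219} \right)}} = - \frac{30623}{- \left(6^{2}\right)^{2} - 306 \cdot 6^{2} + \frac{263}{-65 - 219}} = - \frac{30623}{- 36^{2} - 11016 + \frac{263}{-284}} = - \frac{30623}{\left(-1\right) 1296 - 11016 + 263 \left(- \frac{1}{284}\right)} = - \frac{30623}{-1296 - 11016 - \frac{263}{284}} = - \frac{30623}{- \frac{3496871}{284}} = \left(-30623\right) \left(- \frac{284}{3496871}\right) = \frac{8696932}{3496871}$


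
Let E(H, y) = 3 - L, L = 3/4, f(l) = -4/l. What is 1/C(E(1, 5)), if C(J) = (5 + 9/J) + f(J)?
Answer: 9/65 ≈ 0.13846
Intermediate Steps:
L = ¾ (L = 3*(¼) = ¾ ≈ 0.75000)
E(H, y) = 9/4 (E(H, y) = 3 - 1*¾ = 3 - ¾ = 9/4)
C(J) = 5 + 5/J (C(J) = (5 + 9/J) - 4/J = 5 + 5/J)
1/C(E(1, 5)) = 1/(5 + 5/(9/4)) = 1/(5 + 5*(4/9)) = 1/(5 + 20/9) = 1/(65/9) = 9/65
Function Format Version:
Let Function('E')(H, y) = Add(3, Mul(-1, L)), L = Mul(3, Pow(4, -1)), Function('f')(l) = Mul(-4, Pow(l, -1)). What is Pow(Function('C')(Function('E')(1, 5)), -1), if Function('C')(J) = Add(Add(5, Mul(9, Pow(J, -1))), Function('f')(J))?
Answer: Rational(9, 65) ≈ 0.13846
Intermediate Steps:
L = Rational(3, 4) (L = Mul(3, Rational(1, 4)) = Rational(3, 4) ≈ 0.75000)
Function('E')(H, y) = Rational(9, 4) (Function('E')(H, y) = Add(3, Mul(-1, Rational(3, 4))) = Add(3, Rational(-3, 4)) = Rational(9, 4))
Function('C')(J) = Add(5, Mul(5, Pow(J, -1))) (Function('C')(J) = Add(Add(5, Mul(9, Pow(J, -1))), Mul(-4, Pow(J, -1))) = Add(5, Mul(5, Pow(J, -1))))
Pow(Function('C')(Function('E')(1, 5)), -1) = Pow(Add(5, Mul(5, Pow(Rational(9, 4), -1))), -1) = Pow(Add(5, Mul(5, Rational(4, 9))), -1) = Pow(Add(5, Rational(20, 9)), -1) = Pow(Rational(65, 9), -1) = Rational(9, 65)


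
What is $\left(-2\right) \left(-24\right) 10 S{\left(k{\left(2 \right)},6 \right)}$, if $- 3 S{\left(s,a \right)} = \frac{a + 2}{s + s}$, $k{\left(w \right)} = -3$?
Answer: $\frac{640}{3} \approx 213.33$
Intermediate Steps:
$S{\left(s,a \right)} = - \frac{2 + a}{6 s}$ ($S{\left(s,a \right)} = - \frac{\left(a + 2\right) \frac{1}{s + s}}{3} = - \frac{\left(2 + a\right) \frac{1}{2 s}}{3} = - \frac{\frac{1}{2} \frac{1}{s} \left(2 + a\right)}{3} = - \frac{2 + a}{6 s}$)
$\left(-2\right) \left(-24\right) 10 S{\left(k{\left(2 \right)},6 \right)} = \left(-2\right) \left(-24\right) 10 \frac{-2 - 6}{6 \left(-3\right)} = 48 \cdot 10 \cdot \frac{1}{6} \left(- \frac{1}{3}\right) \left(-2 - 6\right) = 480 \cdot \frac{1}{6} \left(- \frac{1}{3}\right) \left(-8\right) = 480 \cdot \frac{4}{9} = \frac{640}{3}$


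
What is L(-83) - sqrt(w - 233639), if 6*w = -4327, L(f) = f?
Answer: -83 - I*sqrt(8436966)/6 ≈ -83.0 - 484.11*I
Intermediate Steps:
w = -4327/6 (w = (1/6)*(-4327) = -4327/6 ≈ -721.17)
L(-83) - sqrt(w - 233639) = -83 - sqrt(-4327/6 - 233639) = -83 - sqrt(-1406161/6) = -83 - I*sqrt(8436966)/6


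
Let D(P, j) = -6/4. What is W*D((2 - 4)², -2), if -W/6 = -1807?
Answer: -16263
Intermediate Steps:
D(P, j) = -3/2 (D(P, j) = -6*¼ = -3/2)
W = 10842 (W = -6*(-1807) = 10842)
W*D((2 - 4)², -2) = 10842*(-3/2) = -16263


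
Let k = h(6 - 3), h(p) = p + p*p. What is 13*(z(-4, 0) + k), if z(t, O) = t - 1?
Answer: 91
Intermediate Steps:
z(t, O) = -1 + t
h(p) = p + p²
k = 12 (k = (6 - 3)*(1 + (6 - 3)) = 3*(1 + 3) = 3*4 = 12)
13*(z(-4, 0) + k) = 13*((-1 - 4) + 12) = 13*(-5 + 12) = 13*7 = 91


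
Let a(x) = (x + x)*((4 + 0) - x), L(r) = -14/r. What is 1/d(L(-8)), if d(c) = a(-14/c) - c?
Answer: -4/775 ≈ -0.0051613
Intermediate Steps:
a(x) = 2*x*(4 - x) (a(x) = (2*x)*(4 - x) = 2*x*(4 - x))
d(c) = -c - 28*(4 + 14/c)/c (d(c) = 2*(-14/c)*(4 - (-14)/c) - c = 2*(-14/c)*(4 + 14/c) - c = -28*(4 + 14/c)/c - c = -c - 28*(4 + 14/c)/c)
1/d(L(-8)) = 1/(-(-14)/(-8) - 392/(-14/(-8))² - 112/((-14/(-8)))) = 1/(-(-14)*(-1)/8 - 392/(-14*(-⅛))² - 112/((-14*(-⅛)))) = 1/(-1*7/4 - 392/(7/4)² - 112/7/4) = 1/(-7/4 - 392*16/49 - 112*4/7) = 1/(-7/4 - 128 - 64) = 1/(-775/4) = -4/775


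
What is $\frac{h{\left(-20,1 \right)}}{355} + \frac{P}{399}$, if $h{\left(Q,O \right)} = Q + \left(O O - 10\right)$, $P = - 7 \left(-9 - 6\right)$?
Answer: $\frac{1224}{6745} \approx 0.18147$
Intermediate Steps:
$P = 105$ ($P = \left(-7\right) \left(-15\right) = 105$)
$h{\left(Q,O \right)} = -10 + Q + O^{2}$ ($h{\left(Q,O \right)} = Q + \left(O^{2} - 10\right) = Q + \left(-10 + O^{2}\right) = -10 + Q + O^{2}$)
$\frac{h{\left(-20,1 \right)}}{355} + \frac{P}{399} = \frac{-10 - 20 + 1^{2}}{355} + \frac{105}{399} = \left(-10 - 20 + 1\right) \frac{1}{355} + 105 \cdot \frac{1}{399} = \left(-29\right) \frac{1}{355} + \frac{5}{19} = - \frac{29}{355} + \frac{5}{19} = \frac{1224}{6745}$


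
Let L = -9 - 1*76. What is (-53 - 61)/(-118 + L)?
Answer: 114/203 ≈ 0.56158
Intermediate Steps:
L = -85 (L = -9 - 76 = -85)
(-53 - 61)/(-118 + L) = (-53 - 61)/(-118 - 85) = -114/(-203) = -1/203*(-114) = 114/203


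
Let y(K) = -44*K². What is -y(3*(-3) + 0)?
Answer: 3564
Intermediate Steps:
-y(3*(-3) + 0) = -(-44)*(3*(-3) + 0)² = -(-44)*(-9 + 0)² = -(-44)*(-9)² = -(-44)*81 = -1*(-3564) = 3564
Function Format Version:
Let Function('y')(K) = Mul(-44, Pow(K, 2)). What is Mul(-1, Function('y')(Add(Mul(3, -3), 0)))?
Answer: 3564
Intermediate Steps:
Mul(-1, Function('y')(Add(Mul(3, -3), 0))) = Mul(-1, Mul(-44, Pow(Add(Mul(3, -3), 0), 2))) = Mul(-1, Mul(-44, Pow(Add(-9, 0), 2))) = Mul(-1, Mul(-44, Pow(-9, 2))) = Mul(-1, Mul(-44, 81)) = Mul(-1, -3564) = 3564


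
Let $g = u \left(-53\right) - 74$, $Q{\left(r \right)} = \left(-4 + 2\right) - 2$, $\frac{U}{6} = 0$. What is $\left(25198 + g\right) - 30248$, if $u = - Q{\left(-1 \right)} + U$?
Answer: $-5336$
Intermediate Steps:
$U = 0$ ($U = 6 \cdot 0 = 0$)
$Q{\left(r \right)} = -4$ ($Q{\left(r \right)} = -2 - 2 = -4$)
$u = 4$ ($u = \left(-1\right) \left(-4\right) + 0 = 4 + 0 = 4$)
$g = -286$ ($g = 4 \left(-53\right) - 74 = -212 - 74 = -286$)
$\left(25198 + g\right) - 30248 = \left(25198 - 286\right) - 30248 = 24912 - 30248 = -5336$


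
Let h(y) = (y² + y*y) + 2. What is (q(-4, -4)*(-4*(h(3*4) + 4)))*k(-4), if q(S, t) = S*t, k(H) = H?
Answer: 75264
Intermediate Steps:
h(y) = 2 + 2*y² (h(y) = (y² + y²) + 2 = 2*y² + 2 = 2 + 2*y²)
(q(-4, -4)*(-4*(h(3*4) + 4)))*k(-4) = ((-4*(-4))*(-4*((2 + 2*(3*4)²) + 4)))*(-4) = (16*(-4*((2 + 2*12²) + 4)))*(-4) = (16*(-4*((2 + 2*144) + 4)))*(-4) = (16*(-4*((2 + 288) + 4)))*(-4) = (16*(-4*(290 + 4)))*(-4) = (16*(-4*294))*(-4) = (16*(-1176))*(-4) = -18816*(-4) = 75264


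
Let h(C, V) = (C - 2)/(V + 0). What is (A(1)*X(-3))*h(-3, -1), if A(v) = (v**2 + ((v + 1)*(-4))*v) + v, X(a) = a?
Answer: 90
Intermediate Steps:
A(v) = v + v**2 + v*(-4 - 4*v) (A(v) = (v**2 + ((1 + v)*(-4))*v) + v = (v**2 + (-4 - 4*v)*v) + v = (v**2 + v*(-4 - 4*v)) + v = v + v**2 + v*(-4 - 4*v))
h(C, V) = (-2 + C)/V
(A(1)*X(-3))*h(-3, -1) = (-3*1*(1 + 1)*(-3))*((-2 - 3)/(-1)) = (-3*1*2*(-3))*(-1*(-5)) = -6*(-3)*5 = 18*5 = 90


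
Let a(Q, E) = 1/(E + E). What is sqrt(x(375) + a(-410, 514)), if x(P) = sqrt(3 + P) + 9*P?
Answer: sqrt(891661757 + 792588*sqrt(42))/514 ≈ 58.262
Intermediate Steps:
a(Q, E) = 1/(2*E)
sqrt(x(375) + a(-410, 514)) = sqrt((sqrt(3 + 375) + 9*375) + (1/2)/514) = sqrt((sqrt(378) + 3375) + (1/2)*(1/514)) = sqrt((3*sqrt(42) + 3375) + 1/1028) = sqrt((3375 + 3*sqrt(42)) + 1/1028) = sqrt(3469501/1028 + 3*sqrt(42))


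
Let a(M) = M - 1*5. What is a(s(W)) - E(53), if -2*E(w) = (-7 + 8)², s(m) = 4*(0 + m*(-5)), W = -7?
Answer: 271/2 ≈ 135.50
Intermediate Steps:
s(m) = -20*m (s(m) = 4*(0 - 5*m) = 4*(-5*m) = -20*m)
E(w) = -½ (E(w) = -(-7 + 8)²/2 = -½*1² = -½*1 = -½)
a(M) = -5 + M (a(M) = M - 5 = -5 + M)
a(s(W)) - E(53) = (-5 - 20*(-7)) - 1*(-½) = (-5 + 140) + ½ = 135 + ½ = 271/2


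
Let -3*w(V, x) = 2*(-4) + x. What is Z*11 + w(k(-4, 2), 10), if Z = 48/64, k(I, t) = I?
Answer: 91/12 ≈ 7.5833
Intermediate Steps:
w(V, x) = 8/3 - x/3 (w(V, x) = -(2*(-4) + x)/3 = -(-8 + x)/3 = 8/3 - x/3)
Z = ¾ (Z = 48*(1/64) = ¾ ≈ 0.75000)
Z*11 + w(k(-4, 2), 10) = (¾)*11 + (8/3 - ⅓*10) = 33/4 + (8/3 - 10/3) = 33/4 - ⅔ = 91/12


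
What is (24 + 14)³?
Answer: 54872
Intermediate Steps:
(24 + 14)³ = 38³ = 54872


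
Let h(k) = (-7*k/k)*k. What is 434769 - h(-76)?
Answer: 434237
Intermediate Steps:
h(k) = -7*k (h(k) = (-7*1)*k = -7*k)
434769 - h(-76) = 434769 - (-7)*(-76) = 434769 - 1*532 = 434769 - 532 = 434237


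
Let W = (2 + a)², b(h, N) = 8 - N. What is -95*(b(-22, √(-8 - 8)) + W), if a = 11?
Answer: -16815 + 380*I ≈ -16815.0 + 380.0*I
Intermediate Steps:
W = 169 (W = (2 + 11)² = 13² = 169)
-95*(b(-22, √(-8 - 8)) + W) = -95*((8 - √(-8 - 8)) + 169) = -95*((8 - √(-16)) + 169) = -95*((8 - 4*I) + 169) = -95*(177 - 4*I) = -16815 + 380*I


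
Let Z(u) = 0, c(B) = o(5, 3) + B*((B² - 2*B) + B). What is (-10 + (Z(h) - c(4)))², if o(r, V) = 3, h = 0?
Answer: 3721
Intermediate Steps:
c(B) = 3 + B*(B² - B) (c(B) = 3 + B*((B² - 2*B) + B) = 3 + B*(B² - B))
(-10 + (Z(h) - c(4)))² = (-10 + (0 - (3 + 4³ - 1*4²)))² = (-10 + (0 - (3 + 64 - 1*16)))² = (-10 + (0 - (3 + 64 - 16)))² = (-10 + (0 - 1*51))² = (-10 + (0 - 51))² = (-10 - 51)² = (-61)² = 3721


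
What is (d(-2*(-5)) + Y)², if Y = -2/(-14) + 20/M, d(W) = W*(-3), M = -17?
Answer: 13638249/14161 ≈ 963.08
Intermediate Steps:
d(W) = -3*W
Y = -123/119 (Y = -2/(-14) + 20/(-17) = -2*(-1/14) + 20*(-1/17) = ⅐ - 20/17 = -123/119 ≈ -1.0336)
(d(-2*(-5)) + Y)² = (-(-6)*(-5) - 123/119)² = (-3*10 - 123/119)² = (-30 - 123/119)² = (-3693/119)² = 13638249/14161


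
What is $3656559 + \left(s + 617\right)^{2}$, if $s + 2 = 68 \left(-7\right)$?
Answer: $3675880$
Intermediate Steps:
$s = -478$ ($s = -2 + 68 \left(-7\right) = -2 - 476 = -478$)
$3656559 + \left(s + 617\right)^{2} = 3656559 + \left(-478 + 617\right)^{2} = 3656559 + 139^{2} = 3656559 + 19321 = 3675880$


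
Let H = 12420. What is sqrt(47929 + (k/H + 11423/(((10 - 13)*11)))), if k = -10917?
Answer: sqrt(2741106857115)/7590 ≈ 218.13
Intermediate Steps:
sqrt(47929 + (k/H + 11423/(((10 - 13)*11)))) = sqrt(47929 + (-10917/12420 + 11423/(((10 - 13)*11)))) = sqrt(47929 + (-10917*1/12420 + 11423/((-3*11)))) = sqrt(47929 + (-1213/1380 + 11423/(-33))) = sqrt(47929 + (-1213/1380 + 11423*(-1/33))) = sqrt(47929 + (-1213/1380 - 11423/33)) = sqrt(47929 - 5267923/15180) = sqrt(722294297/15180) = sqrt(2741106857115)/7590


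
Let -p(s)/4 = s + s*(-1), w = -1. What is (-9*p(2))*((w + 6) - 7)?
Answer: 0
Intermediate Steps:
p(s) = 0 (p(s) = -4*(s + s*(-1)) = -4*(s - s) = -4*0 = 0)
(-9*p(2))*((w + 6) - 7) = (-9*0)*((-1 + 6) - 7) = 0*(5 - 7) = 0*(-2) = 0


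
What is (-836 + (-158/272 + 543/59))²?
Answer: 44074687821129/64384576 ≈ 6.8455e+5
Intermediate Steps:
(-836 + (-158/272 + 543/59))² = (-836 + (-158*1/272 + 543*(1/59)))² = (-836 + (-79/136 + 543/59))² = (-836 + 69187/8024)² = (-6638877/8024)² = 44074687821129/64384576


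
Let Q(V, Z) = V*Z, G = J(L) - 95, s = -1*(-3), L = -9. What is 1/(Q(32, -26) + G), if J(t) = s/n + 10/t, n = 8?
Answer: -72/66797 ≈ -0.0010779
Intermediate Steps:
s = 3
J(t) = 3/8 + 10/t
G = -6893/72 (G = (3/8 + 10/(-9)) - 95 = (3/8 + 10*(-⅑)) - 95 = (3/8 - 10/9) - 95 = -53/72 - 95 = -6893/72 ≈ -95.736)
1/(Q(32, -26) + G) = 1/(32*(-26) - 6893/72) = 1/(-832 - 6893/72) = 1/(-66797/72) = -72/66797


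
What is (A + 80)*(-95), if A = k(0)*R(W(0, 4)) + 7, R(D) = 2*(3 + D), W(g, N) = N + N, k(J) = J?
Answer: -8265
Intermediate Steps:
W(g, N) = 2*N
R(D) = 6 + 2*D
A = 7 (A = 0*(6 + 2*(2*4)) + 7 = 0*(6 + 2*8) + 7 = 0*(6 + 16) + 7 = 0*22 + 7 = 0 + 7 = 7)
(A + 80)*(-95) = (7 + 80)*(-95) = 87*(-95) = -8265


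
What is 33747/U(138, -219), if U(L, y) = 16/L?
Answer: 2328543/8 ≈ 2.9107e+5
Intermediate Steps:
33747/U(138, -219) = 33747/((16/138)) = 33747/((16*(1/138))) = 33747/(8/69) = 33747*(69/8) = 2328543/8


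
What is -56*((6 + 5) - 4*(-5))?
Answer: -1736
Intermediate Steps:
-56*((6 + 5) - 4*(-5)) = -56*(11 + 20) = -56*31 = -1736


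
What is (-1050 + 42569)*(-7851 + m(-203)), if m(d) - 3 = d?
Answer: -334269469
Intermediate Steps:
m(d) = 3 + d
(-1050 + 42569)*(-7851 + m(-203)) = (-1050 + 42569)*(-7851 + (3 - 203)) = 41519*(-7851 - 200) = 41519*(-8051) = -334269469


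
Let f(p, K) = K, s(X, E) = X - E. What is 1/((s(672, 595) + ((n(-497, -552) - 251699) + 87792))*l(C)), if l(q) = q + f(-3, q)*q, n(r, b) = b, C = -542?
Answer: -1/48200418804 ≈ -2.0747e-11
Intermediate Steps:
l(q) = q + q² (l(q) = q + q*q = q + q²)
1/((s(672, 595) + ((n(-497, -552) - 251699) + 87792))*l(C)) = 1/(((672 - 1*595) + ((-552 - 251699) + 87792))*((-542*(1 - 542)))) = 1/(((672 - 595) + (-252251 + 87792))*((-542*(-541)))) = 1/((77 - 164459)*293222) = (1/293222)/(-164382) = -1/164382*1/293222 = -1/48200418804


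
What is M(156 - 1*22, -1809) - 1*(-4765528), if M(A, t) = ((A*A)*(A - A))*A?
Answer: 4765528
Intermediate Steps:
M(A, t) = 0 (M(A, t) = (A**2*0)*A = 0*A = 0)
M(156 - 1*22, -1809) - 1*(-4765528) = 0 - 1*(-4765528) = 0 + 4765528 = 4765528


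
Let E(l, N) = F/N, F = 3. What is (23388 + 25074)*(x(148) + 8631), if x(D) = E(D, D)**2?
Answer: 4580953735023/10952 ≈ 4.1828e+8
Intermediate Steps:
E(l, N) = 3/N
x(D) = 9/D**2 (x(D) = (3/D)**2 = 9/D**2)
(23388 + 25074)*(x(148) + 8631) = (23388 + 25074)*(9/148**2 + 8631) = 48462*(9*(1/21904) + 8631) = 48462*(9/21904 + 8631) = 48462*(189053433/21904) = 4580953735023/10952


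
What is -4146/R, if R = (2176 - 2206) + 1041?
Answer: -1382/337 ≈ -4.1009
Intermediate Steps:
R = 1011 (R = -30 + 1041 = 1011)
-4146/R = -4146/1011 = -4146*1/1011 = -1382/337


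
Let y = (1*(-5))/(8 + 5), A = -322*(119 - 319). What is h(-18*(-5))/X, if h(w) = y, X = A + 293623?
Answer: -5/4654299 ≈ -1.0743e-6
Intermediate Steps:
A = 64400 (A = -322*(-200) = 64400)
X = 358023 (X = 64400 + 293623 = 358023)
y = -5/13 ≈ -0.38462
h(w) = -5/13
h(-18*(-5))/X = -5/13/358023 = -5/13*1/358023 = -5/4654299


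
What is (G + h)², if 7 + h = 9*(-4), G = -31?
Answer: 5476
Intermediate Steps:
h = -43 (h = -7 + 9*(-4) = -7 - 36 = -43)
(G + h)² = (-31 - 43)² = (-74)² = 5476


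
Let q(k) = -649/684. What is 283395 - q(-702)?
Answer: 193842829/684 ≈ 2.8340e+5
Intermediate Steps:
q(k) = -649/684 (q(k) = -649*1/684 = -649/684)
283395 - q(-702) = 283395 - 1*(-649/684) = 283395 + 649/684 = 193842829/684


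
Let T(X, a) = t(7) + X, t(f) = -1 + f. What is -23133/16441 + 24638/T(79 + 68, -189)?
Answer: 401534009/2515473 ≈ 159.63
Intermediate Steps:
T(X, a) = 6 + X (T(X, a) = (-1 + 7) + X = 6 + X)
-23133/16441 + 24638/T(79 + 68, -189) = -23133/16441 + 24638/(6 + (79 + 68)) = -23133*1/16441 + 24638/(6 + 147) = -23133/16441 + 24638/153 = 401534009/2515473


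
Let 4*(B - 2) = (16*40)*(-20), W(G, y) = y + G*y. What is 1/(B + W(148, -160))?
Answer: -1/27038 ≈ -3.6985e-5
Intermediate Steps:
B = -3198 (B = 2 + ((16*40)*(-20))/4 = 2 + (640*(-20))/4 = 2 + (1/4)*(-12800) = 2 - 3200 = -3198)
1/(B + W(148, -160)) = 1/(-3198 - 160*(1 + 148)) = 1/(-3198 - 160*149) = 1/(-3198 - 23840) = 1/(-27038) = -1/27038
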